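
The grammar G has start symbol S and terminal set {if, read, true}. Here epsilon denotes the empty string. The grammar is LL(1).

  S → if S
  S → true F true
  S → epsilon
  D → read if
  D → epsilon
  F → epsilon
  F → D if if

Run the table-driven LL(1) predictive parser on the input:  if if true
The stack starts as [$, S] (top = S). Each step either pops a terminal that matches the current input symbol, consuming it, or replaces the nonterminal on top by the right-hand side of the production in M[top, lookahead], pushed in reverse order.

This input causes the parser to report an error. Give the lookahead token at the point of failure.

     Stack          Input         Action
  1  $ S            if if true $  expand S → if S
  2  $ S if         if if true $  match if
  3  $ S            if true $     expand S → if S
  4  $ S if         if true $     match if
  5  $ S            true $        expand S → true F true
  6  $ true F true  true $        match true
  7  $ true F       $             error: M[F, $] is empty

$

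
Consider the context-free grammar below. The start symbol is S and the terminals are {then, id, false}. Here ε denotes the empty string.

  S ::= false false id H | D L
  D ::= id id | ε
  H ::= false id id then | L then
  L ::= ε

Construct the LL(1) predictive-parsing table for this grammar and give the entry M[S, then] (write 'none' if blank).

FIRST(D) = {ε, id}
FIRST(L) = {ε}
FIRST(S) = {ε, false, id}  (via D L)
FIRST(H) = {false, then}  (via L then)
FOLLOW(S) includes $ since S is the start symbol.
FOLLOW(S): S appears on no right-hand side. Thus FOLLOW(S) = {$}.
For S ::= false false id H: FIRST(false false id H) = {false}, so it goes in M[S, t] for t ∈ {false}.
For S ::= D L: FIRST(D L) = {ε, id}, so it goes in M[S, t] for t ∈ {id}; since ε ∈ FIRST, also for every t ∈ FOLLOW(S) = {$}.
None of these place a production in M[S, then].

none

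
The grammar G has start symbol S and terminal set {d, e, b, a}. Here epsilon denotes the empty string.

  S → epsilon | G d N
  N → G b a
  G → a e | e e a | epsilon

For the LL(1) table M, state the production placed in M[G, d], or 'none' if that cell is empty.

FIRST(G): from G→a e we get {a}; from G→e e a we get {e}; from G→epsilon we get {epsilon}. So FIRST(G) = {epsilon, a, e}.
FIRST(S): from S→epsilon we get {epsilon}; from S→G d N we get {a, d, e}. So FIRST(S) = {epsilon, a, d, e}.
FIRST(N): from N→G b a we get {a, b, e}. So FIRST(N) = {a, b, e}.
FOLLOW(S) includes $ since S is the start symbol.
FOLLOW(G): in S→G d N, G is followed by d N with FIRST {d}; in N→G b a, G is followed by b a with FIRST {b}. Thus FOLLOW(G) = {b, d}.
For G → a e: FIRST(a e) = {a}, so it goes in M[G, t] for t ∈ {a}.
For G → e e a: FIRST(e e a) = {e}, so it goes in M[G, t] for t ∈ {e}.
For G → epsilon: FIRST(epsilon) = {epsilon}, so it goes in M[G, t] for t ∈ {}; since epsilon ∈ FIRST, also for every t ∈ FOLLOW(G) = {b, d}.

G → epsilon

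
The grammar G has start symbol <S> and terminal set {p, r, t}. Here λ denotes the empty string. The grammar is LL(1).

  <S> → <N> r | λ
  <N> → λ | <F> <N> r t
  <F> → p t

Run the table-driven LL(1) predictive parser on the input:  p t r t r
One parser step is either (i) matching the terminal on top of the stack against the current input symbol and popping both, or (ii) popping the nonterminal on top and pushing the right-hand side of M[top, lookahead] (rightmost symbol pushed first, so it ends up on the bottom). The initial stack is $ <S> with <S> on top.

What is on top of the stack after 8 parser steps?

r

     Stack            Input        Action
  1  $ <S>            p t r t r $  expand <S> → <N> r
  2  $ r <N>          p t r t r $  expand <N> → <F> <N> r t
  3  $ r t r <N> <F>  p t r t r $  expand <F> → p t
  4  $ r t r <N> t p  p t r t r $  match p
  5  $ r t r <N> t    t r t r $    match t
  6  $ r t r <N>      r t r $      expand <N> → λ
  7  $ r t r          r t r $      match r
  8  $ r t            t r $        match t
Stack after step 8: $ r (top = r).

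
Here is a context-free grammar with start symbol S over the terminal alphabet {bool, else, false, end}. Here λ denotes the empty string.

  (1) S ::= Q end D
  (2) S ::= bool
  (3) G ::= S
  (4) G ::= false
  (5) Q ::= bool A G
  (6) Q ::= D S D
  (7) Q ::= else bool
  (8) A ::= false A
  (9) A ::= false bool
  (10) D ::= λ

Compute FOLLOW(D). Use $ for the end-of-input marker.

FIRST(A): from A::=false A we get {false}; from A::=false bool we get {false}. So FIRST(A) = {false}.
FIRST(D): from D::=λ we get {λ}. So FIRST(D) = {λ}.
FIRST(S): from S::=Q end D we get {bool, else}; from S::=bool we get {bool}. So FIRST(S) = {bool, else}.
FIRST(G): from G::=S we get {bool, else}; from G::=false we get {false}. So FIRST(G) = {bool, else, false}.
FIRST(Q): from Q::=bool A G we get {bool}; from Q::=D S D we get {bool, else}; from Q::=else bool we get {else}. So FIRST(Q) = {bool, else}.
FOLLOW(S) includes $ since S is the start symbol.
FOLLOW(Q): in S::=Q end D, Q is followed by end D with FIRST {end}. Thus FOLLOW(Q) = {end}.
FOLLOW(G): in Q::=bool A G, the suffix after G is empty, so FOLLOW(G) ⊇ FOLLOW(Q) = {end}. Thus FOLLOW(G) = {end}.
FOLLOW(S): in G::=S, the suffix after S is empty, so FOLLOW(S) ⊇ FOLLOW(G) = {end}; in Q::=D S D, S is followed by D with FIRST {λ}; in Q::=D S D, the suffix after S is nullable, so FOLLOW(S) ⊇ FOLLOW(Q) = {end}. Thus FOLLOW(S) = {$, end}.
FOLLOW(A): in Q::=bool A G, A is followed by G with FIRST {bool, else, false}; in A::=false A, the suffix after A is empty (adds nothing new). Thus FOLLOW(A) = {bool, else, false}.
FOLLOW(D): in S::=Q end D, the suffix after D is empty, so FOLLOW(D) ⊇ FOLLOW(S) = {$, end}; in Q::=D S D (occurrence 1), D is followed by S D with FIRST {bool, else}; in Q::=D S D (occurrence 2), the suffix after D is empty, so FOLLOW(D) ⊇ FOLLOW(Q) = {end}. Thus FOLLOW(D) = {$, bool, else, end}.

{$, bool, else, end}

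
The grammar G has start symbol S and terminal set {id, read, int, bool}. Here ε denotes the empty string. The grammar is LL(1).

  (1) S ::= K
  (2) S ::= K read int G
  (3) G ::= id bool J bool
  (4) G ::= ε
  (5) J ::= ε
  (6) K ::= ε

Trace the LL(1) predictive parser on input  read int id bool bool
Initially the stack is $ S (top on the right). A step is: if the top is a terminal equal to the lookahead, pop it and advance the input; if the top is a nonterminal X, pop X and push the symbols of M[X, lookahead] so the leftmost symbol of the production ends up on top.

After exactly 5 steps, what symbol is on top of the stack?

id

     Stack           Input                    Action
  1  $ S             read int id bool bool $  expand S ::= K read int G
  2  $ G int read K  read int id bool bool $  expand K ::= ε
  3  $ G int read    read int id bool bool $  match read
  4  $ G int         int id bool bool $       match int
  5  $ G             id bool bool $           expand G ::= id bool J bool
Stack after step 5: $ bool J bool id (top = id).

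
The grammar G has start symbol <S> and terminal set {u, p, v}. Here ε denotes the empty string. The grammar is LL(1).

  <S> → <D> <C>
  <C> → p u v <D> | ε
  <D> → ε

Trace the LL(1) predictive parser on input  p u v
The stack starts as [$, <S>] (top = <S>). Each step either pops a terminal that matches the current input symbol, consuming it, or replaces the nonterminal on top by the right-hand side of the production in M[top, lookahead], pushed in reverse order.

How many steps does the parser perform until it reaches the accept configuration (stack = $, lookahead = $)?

step 1: stack=$ <S>  input=p u v $  — expand <S> → <D> <C>
step 2: stack=$ <C> <D>  input=p u v $  — expand <D> → ε
step 3: stack=$ <C>  input=p u v $  — expand <C> → p u v <D>
step 4: stack=$ <D> v u p  input=p u v $  — match p
step 5: stack=$ <D> v u  input=u v $  — match u
step 6: stack=$ <D> v  input=v $  — match v
step 7: stack=$ <D>  input=$  — expand <D> → ε
Accept reached after 7 steps.

7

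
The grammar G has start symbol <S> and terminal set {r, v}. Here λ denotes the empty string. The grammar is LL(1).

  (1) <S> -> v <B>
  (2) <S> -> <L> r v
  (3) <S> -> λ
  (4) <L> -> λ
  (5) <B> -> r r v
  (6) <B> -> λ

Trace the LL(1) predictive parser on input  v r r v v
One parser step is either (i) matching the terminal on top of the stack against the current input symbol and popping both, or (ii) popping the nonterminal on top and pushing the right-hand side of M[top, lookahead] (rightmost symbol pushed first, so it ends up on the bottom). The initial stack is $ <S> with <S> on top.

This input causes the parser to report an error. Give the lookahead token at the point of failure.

step 1: stack=$ <S>  input=v r r v v $  — expand <S> -> v <B>
step 2: stack=$ <B> v  input=v r r v v $  — match v
step 3: stack=$ <B>  input=r r v v $  — expand <B> -> r r v
step 4: stack=$ v r r  input=r r v v $  — match r
step 5: stack=$ v r  input=r v v $  — match r
step 6: stack=$ v  input=v v $  — match v
step 7: stack=$  input=v $  — error: stack empty but input remains

v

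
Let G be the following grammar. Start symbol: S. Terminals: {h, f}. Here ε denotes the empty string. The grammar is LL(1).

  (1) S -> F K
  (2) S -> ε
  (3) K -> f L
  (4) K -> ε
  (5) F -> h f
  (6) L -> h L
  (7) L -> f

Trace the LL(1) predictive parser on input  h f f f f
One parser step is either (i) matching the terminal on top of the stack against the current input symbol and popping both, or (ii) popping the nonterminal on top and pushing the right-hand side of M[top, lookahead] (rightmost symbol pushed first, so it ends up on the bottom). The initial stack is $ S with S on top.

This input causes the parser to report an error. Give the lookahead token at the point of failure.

f

step 1: stack=$ S  input=h f f f f $  — expand S -> F K
step 2: stack=$ K F  input=h f f f f $  — expand F -> h f
step 3: stack=$ K f h  input=h f f f f $  — match h
step 4: stack=$ K f  input=f f f f $  — match f
step 5: stack=$ K  input=f f f $  — expand K -> f L
step 6: stack=$ L f  input=f f f $  — match f
step 7: stack=$ L  input=f f $  — expand L -> f
step 8: stack=$ f  input=f f $  — match f
step 9: stack=$  input=f $  — error: stack empty but input remains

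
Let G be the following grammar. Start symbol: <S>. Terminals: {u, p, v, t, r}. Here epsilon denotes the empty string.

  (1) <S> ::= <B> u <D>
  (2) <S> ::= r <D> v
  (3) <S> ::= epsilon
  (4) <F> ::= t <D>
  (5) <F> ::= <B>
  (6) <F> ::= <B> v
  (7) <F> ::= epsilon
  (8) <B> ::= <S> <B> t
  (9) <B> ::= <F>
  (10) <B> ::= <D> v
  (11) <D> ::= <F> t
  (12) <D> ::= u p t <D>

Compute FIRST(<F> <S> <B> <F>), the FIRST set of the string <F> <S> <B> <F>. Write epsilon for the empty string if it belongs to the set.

FIRST(<S>) = {epsilon, r, t, u, v}  (via <B> u <D>)
FIRST(<F>) = {epsilon, r, t, u, v}  (via <B>, <B> v)
FIRST(<D>) = {r, t, u, v}  (via <F> t)
FIRST(<B>) = {epsilon, r, t, u, v}  (via <S> <B> t, <F>, <D> v)
FIRST(<F> <S> <B> <F>): take FIRST of each symbol in turn, carrying on past any symbol whose FIRST contains epsilon; result {epsilon, r, t, u, v}.

{epsilon, r, t, u, v}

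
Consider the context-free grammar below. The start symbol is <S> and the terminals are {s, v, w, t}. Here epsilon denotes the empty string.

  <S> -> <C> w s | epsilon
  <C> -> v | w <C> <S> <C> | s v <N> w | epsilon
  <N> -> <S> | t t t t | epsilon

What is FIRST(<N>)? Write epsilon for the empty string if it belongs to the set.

FIRST(<C>) = {epsilon, s, v, w}
FIRST(<S>) = {epsilon, s, v, w}  (via <C> w s)
FIRST(<N>) = {epsilon, s, t, v, w}  (via <S>)

{epsilon, s, t, v, w}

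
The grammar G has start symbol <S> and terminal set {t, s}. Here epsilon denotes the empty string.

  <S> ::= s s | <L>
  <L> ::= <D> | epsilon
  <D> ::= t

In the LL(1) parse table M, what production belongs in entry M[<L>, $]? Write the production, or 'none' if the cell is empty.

FIRST(<D>): from <D>::=t we get {t}. So FIRST(<D>) = {t}.
FIRST(<L>): from <L>::=<D> we get {t}; from <L>::=epsilon we get {epsilon}. So FIRST(<L>) = {epsilon, t}.
FIRST(<S>): from <S>::=s s we get {s}; from <S>::=<L> we get {epsilon, t}. So FIRST(<S>) = {epsilon, s, t}.
FOLLOW(<S>) includes $ since <S> is the start symbol.
FOLLOW(<S>): <S> appears on no right-hand side. Thus FOLLOW(<S>) = {$}.
FOLLOW(<L>): in <S>::=<L>, the suffix after <L> is empty, so FOLLOW(<L>) ⊇ FOLLOW(<S>) = {$}. Thus FOLLOW(<L>) = {$}.
For <L> ::= <D>: FIRST(<D>) = {t}, so it goes in M[<L>, t] for t ∈ {t}.
For <L> ::= epsilon: FIRST(epsilon) = {epsilon}, so it goes in M[<L>, t] for t ∈ {}; since epsilon ∈ FIRST, also for every t ∈ FOLLOW(<L>) = {$}.

<L> ::= epsilon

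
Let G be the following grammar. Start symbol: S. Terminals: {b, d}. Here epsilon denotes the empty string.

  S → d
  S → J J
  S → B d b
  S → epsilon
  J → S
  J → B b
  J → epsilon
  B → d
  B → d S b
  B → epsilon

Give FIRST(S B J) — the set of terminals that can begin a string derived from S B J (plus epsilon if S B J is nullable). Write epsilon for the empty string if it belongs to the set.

{epsilon, b, d}

FIRST(B): from B→d we get {d}; from B→d S b we get {d}; from B→epsilon we get {epsilon}. So FIRST(B) = {epsilon, d}.
FIRST(S): from S→d we get {d}; from S→J J we get {epsilon, b, d}; from S→B d b we get {d}; from S→epsilon we get {epsilon}. So FIRST(S) = {epsilon, b, d}.
FIRST(J): from J→S we get {epsilon, b, d}; from J→B b we get {b, d}; from J→epsilon we get {epsilon}. So FIRST(J) = {epsilon, b, d}.
FIRST(S B J): take FIRST of each symbol in turn, carrying on past any symbol whose FIRST contains epsilon; result {epsilon, b, d}.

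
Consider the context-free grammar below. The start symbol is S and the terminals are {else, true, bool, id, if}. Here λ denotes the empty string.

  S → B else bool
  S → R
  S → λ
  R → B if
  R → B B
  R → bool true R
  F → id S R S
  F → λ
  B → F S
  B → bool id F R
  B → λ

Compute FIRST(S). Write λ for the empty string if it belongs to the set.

FIRST(F): from F→id S R S we get {id}; from F→λ we get {λ}. So FIRST(F) = {λ, id}.
FIRST(S): from S→B else bool we get {bool, else, id, if}; from S→R we get {λ, bool, else, id, if}; from S→λ we get {λ}. So FIRST(S) = {λ, bool, else, id, if}.
FIRST(B): from B→F S we get {λ, bool, else, id, if}; from B→bool id F R we get {bool}; from B→λ we get {λ}. So FIRST(B) = {λ, bool, else, id, if}.
FIRST(R): from R→B if we get {bool, else, id, if}; from R→B B we get {λ, bool, else, id, if}; from R→bool true R we get {bool}. So FIRST(R) = {λ, bool, else, id, if}.

{λ, bool, else, id, if}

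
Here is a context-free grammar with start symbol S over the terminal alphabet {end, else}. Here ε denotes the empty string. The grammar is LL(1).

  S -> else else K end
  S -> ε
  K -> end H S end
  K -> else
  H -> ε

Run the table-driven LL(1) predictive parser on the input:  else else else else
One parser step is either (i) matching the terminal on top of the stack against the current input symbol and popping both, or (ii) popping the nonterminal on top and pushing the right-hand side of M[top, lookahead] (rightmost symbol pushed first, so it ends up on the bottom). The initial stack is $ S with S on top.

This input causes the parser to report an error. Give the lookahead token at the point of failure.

     Stack              Input                  Action
  1  $ S                else else else else $  expand S -> else else K end
  2  $ end K else else  else else else else $  match else
  3  $ end K else       else else else $       match else
  4  $ end K            else else $            expand K -> else
  5  $ end else         else else $            match else
  6  $ end              else $                 error: top is terminal end but lookahead is else

else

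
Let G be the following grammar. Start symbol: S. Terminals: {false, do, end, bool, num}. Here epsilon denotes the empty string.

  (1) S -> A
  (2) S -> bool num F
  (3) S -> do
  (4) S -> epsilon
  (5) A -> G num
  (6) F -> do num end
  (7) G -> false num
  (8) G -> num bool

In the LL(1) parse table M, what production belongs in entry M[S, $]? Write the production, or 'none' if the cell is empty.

FIRST(F) = {do}
FIRST(G) = {false, num}
FIRST(A) = {false, num}  (via G num)
FIRST(S) = {epsilon, bool, do, false, num}  (via A)
FOLLOW(S) includes $ since S is the start symbol.
FOLLOW(S): S appears on no right-hand side. Thus FOLLOW(S) = {$}.
For S -> A: FIRST(A) = {false, num}, so it goes in M[S, t] for t ∈ {false, num}.
For S -> bool num F: FIRST(bool num F) = {bool}, so it goes in M[S, t] for t ∈ {bool}.
For S -> do: FIRST(do) = {do}, so it goes in M[S, t] for t ∈ {do}.
For S -> epsilon: FIRST(epsilon) = {epsilon}, so it goes in M[S, t] for t ∈ {}; since epsilon ∈ FIRST, also for every t ∈ FOLLOW(S) = {$}.

S -> epsilon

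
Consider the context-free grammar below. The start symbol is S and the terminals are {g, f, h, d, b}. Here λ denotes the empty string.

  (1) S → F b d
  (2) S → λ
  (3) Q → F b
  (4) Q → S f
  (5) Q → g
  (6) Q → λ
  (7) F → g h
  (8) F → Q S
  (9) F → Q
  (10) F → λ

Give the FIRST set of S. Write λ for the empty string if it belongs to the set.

{λ, b, f, g}

FIRST(S) = {λ, b, f, g}  (via F b d)
FIRST(Q) = {λ, b, f, g}  (via F b, S f)
FIRST(F) = {λ, b, f, g}  (via Q S, Q)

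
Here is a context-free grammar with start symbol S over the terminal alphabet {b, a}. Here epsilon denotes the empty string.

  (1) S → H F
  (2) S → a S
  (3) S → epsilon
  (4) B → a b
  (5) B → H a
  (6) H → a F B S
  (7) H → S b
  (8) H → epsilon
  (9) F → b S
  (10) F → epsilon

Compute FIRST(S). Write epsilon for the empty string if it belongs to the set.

FIRST(F) = {epsilon, b}
FIRST(S) = {epsilon, a, b}  (via H F)
FIRST(H) = {epsilon, a, b}  (via S b)
FIRST(B) = {a, b}  (via H a)

{epsilon, a, b}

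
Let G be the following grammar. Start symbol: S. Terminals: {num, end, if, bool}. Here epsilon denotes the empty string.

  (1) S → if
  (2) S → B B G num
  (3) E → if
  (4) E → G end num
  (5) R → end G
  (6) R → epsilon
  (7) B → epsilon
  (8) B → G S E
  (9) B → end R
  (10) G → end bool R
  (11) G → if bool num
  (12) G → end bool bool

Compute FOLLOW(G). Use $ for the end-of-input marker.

{end, if, num}

FIRST(R) = {epsilon, end}
FIRST(G) = {end, if}
FIRST(E) = {end, if}  (via G end num)
FIRST(B) = {epsilon, end, if}  (via G S E)
FIRST(S) = {end, if}  (via B B G num)
FOLLOW(S) includes $ since S is the start symbol.
FOLLOW(S): in B→G S E, S is followed by E with FIRST {end, if}. Thus FOLLOW(S) = {$, end, if}.
FOLLOW(B): in S→B B G num (occurrence 1), B is followed by B G num with FIRST {end, if}; in S→B B G num (occurrence 2), B is followed by G num with FIRST {end, if}. Thus FOLLOW(B) = {end, if}.
FOLLOW(E): in B→G S E, the suffix after E is empty, so FOLLOW(E) ⊇ FOLLOW(B) = {end, if}. Thus FOLLOW(E) = {end, if}.
FOLLOW(R): in B→end R, the suffix after R is empty, so FOLLOW(R) ⊇ FOLLOW(B) = {end, if}; in G→end bool R, the suffix after R is empty, so FOLLOW(R) ⊇ FOLLOW(G) = {end, if, num}. Thus FOLLOW(R) = {end, if, num}.
FOLLOW(G): in S→B B G num, G is followed by num with FIRST {num}; in E→G end num, G is followed by end num with FIRST {end}; in R→end G, the suffix after G is empty, so FOLLOW(G) ⊇ FOLLOW(R) = {end, if, num}; in B→G S E, G is followed by S E with FIRST {end, if}. Thus FOLLOW(G) = {end, if, num}.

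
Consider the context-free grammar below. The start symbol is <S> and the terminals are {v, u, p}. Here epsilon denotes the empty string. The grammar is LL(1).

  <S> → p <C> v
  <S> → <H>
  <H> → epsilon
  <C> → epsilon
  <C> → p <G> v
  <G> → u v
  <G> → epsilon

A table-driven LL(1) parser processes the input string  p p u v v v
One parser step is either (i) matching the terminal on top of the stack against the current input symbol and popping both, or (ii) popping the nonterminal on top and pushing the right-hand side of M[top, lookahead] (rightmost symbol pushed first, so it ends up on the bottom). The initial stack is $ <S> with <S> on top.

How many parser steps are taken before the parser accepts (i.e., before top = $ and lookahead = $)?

9

     Stack        Input          Action
  1  $ <S>        p p u v v v $  expand <S> → p <C> v
  2  $ v <C> p    p p u v v v $  match p
  3  $ v <C>      p u v v v $    expand <C> → p <G> v
  4  $ v v <G> p  p u v v v $    match p
  5  $ v v <G>    u v v v $      expand <G> → u v
  6  $ v v v u    u v v v $      match u
  7  $ v v v      v v v $        match v
  8  $ v v        v v $          match v
  9  $ v          v $            match v
Accept reached after 9 steps.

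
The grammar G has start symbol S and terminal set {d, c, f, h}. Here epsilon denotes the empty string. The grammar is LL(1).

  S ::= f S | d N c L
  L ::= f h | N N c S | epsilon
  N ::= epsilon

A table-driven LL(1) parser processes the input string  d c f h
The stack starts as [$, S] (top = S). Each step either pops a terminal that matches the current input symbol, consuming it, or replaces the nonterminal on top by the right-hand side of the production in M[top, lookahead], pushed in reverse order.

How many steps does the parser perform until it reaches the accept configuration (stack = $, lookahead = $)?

7

     Stack      Input      Action
  1  $ S        d c f h $  expand S ::= d N c L
  2  $ L c N d  d c f h $  match d
  3  $ L c N    c f h $    expand N ::= epsilon
  4  $ L c      c f h $    match c
  5  $ L        f h $      expand L ::= f h
  6  $ h f      f h $      match f
  7  $ h        h $        match h
Accept reached after 7 steps.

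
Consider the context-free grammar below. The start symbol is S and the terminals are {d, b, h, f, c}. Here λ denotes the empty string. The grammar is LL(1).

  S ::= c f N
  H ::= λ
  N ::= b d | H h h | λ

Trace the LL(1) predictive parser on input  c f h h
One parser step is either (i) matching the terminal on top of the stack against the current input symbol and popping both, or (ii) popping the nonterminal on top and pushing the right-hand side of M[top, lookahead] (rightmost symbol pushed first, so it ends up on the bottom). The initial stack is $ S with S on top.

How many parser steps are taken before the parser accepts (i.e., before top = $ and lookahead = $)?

     Stack    Input      Action
  1  $ S      c f h h $  expand S ::= c f N
  2  $ N f c  c f h h $  match c
  3  $ N f    f h h $    match f
  4  $ N      h h $      expand N ::= H h h
  5  $ h h H  h h $      expand H ::= λ
  6  $ h h    h h $      match h
  7  $ h      h $        match h
Accept reached after 7 steps.

7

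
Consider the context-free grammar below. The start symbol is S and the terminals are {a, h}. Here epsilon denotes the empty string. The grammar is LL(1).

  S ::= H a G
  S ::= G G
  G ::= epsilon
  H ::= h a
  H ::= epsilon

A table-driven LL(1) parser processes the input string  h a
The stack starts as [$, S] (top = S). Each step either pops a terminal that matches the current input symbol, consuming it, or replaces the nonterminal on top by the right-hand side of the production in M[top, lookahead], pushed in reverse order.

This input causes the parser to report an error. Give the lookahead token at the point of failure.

$

     Stack      Input  Action
  1  $ S        h a $  expand S ::= H a G
  2  $ G a H    h a $  expand H ::= h a
  3  $ G a a h  h a $  match h
  4  $ G a a    a $    match a
  5  $ G a      $      error: top is terminal a but lookahead is $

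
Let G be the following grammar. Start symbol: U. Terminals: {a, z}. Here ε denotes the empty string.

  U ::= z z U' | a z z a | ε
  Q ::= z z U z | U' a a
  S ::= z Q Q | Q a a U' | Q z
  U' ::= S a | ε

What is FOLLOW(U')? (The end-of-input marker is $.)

FIRST(U) = {ε, a, z}
FIRST(Q) = {a, z}  (via U' a a)
FIRST(S) = {a, z}  (via Q a a U', Q z)
FIRST(U') = {ε, a, z}  (via S a)
FOLLOW(U) includes $ since U is the start symbol.
FOLLOW(U): in Q::=z z U z, U is followed by z with FIRST {z}. Thus FOLLOW(U) = {$, z}.
FOLLOW(S): in U'::=S a, S is followed by a with FIRST {a}. Thus FOLLOW(S) = {a}.
FOLLOW(Q): in S::=z Q Q (occurrence 1), Q is followed by Q with FIRST {a, z}; in S::=z Q Q (occurrence 2), the suffix after Q is empty, so FOLLOW(Q) ⊇ FOLLOW(S) = {a}; in S::=Q a a U', Q is followed by a a U' with FIRST {a}; in S::=Q z, Q is followed by z with FIRST {z}. Thus FOLLOW(Q) = {a, z}.
FOLLOW(U'): in U::=z z U', the suffix after U' is empty, so FOLLOW(U') ⊇ FOLLOW(U) = {$, z}; in Q::=U' a a, U' is followed by a a with FIRST {a}; in S::=Q a a U', the suffix after U' is empty, so FOLLOW(U') ⊇ FOLLOW(S) = {a}. Thus FOLLOW(U') = {$, a, z}.

{$, a, z}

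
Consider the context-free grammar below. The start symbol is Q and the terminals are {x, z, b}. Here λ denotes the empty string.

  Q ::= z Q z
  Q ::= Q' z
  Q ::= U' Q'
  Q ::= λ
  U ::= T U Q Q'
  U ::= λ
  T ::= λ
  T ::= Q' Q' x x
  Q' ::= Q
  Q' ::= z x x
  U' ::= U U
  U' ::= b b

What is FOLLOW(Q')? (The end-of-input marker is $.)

FIRST(Q): from Q::=z Q z we get {z}; from Q::=Q' z we get {b, x, z}; from Q::=U' Q' we get {λ, b, x, z}; from Q::=λ we get {λ}. So FIRST(Q) = {λ, b, x, z}.
FIRST(Q'): from Q'::=Q we get {λ, b, x, z}; from Q'::=z x x we get {z}. So FIRST(Q') = {λ, b, x, z}.
FIRST(T): from T::=λ we get {λ}; from T::=Q' Q' x x we get {b, x, z}. So FIRST(T) = {λ, b, x, z}.
FIRST(U): from U::=T U Q Q' we get {λ, b, x, z}; from U::=λ we get {λ}. So FIRST(U) = {λ, b, x, z}.
FIRST(U'): from U'::=U U we get {λ, b, x, z}; from U'::=b b we get {b}. So FIRST(U') = {λ, b, x, z}.
FOLLOW(Q) includes $ since Q is the start symbol.
FOLLOW(Q): in Q::=z Q z, Q is followed by z with FIRST {z}; in U::=T U Q Q', Q is followed by Q' with FIRST {λ, b, x, z}; in U::=T U Q Q', the suffix after Q is nullable, so FOLLOW(Q) ⊇ FOLLOW(U) = {$, b, x, z}; in Q'::=Q, the suffix after Q is empty, so FOLLOW(Q) ⊇ FOLLOW(Q') = {$, b, x, z}. Thus FOLLOW(Q) = {$, b, x, z}.
FOLLOW(U'): in Q::=U' Q', U' is followed by Q' with FIRST {λ, b, x, z}; in Q::=U' Q', the suffix after U' is nullable, so FOLLOW(U') ⊇ FOLLOW(Q) = {$, b, x, z}. Thus FOLLOW(U') = {$, b, x, z}.
FOLLOW(U): in U::=T U Q Q', U is followed by Q Q' with FIRST {λ, b, x, z}; in U::=T U Q Q', the suffix after U is nullable (adds nothing new); in U'::=U U (occurrence 1), U is followed by U with FIRST {λ, b, x, z}; in U'::=U U (occurrence 1), the suffix after U is nullable, so FOLLOW(U) ⊇ FOLLOW(U') = {$, b, x, z}; in U'::=U U (occurrence 2), the suffix after U is empty, so FOLLOW(U) ⊇ FOLLOW(U') = {$, b, x, z}. Thus FOLLOW(U) = {$, b, x, z}.
FOLLOW(T): in U::=T U Q Q', T is followed by U Q Q' with FIRST {λ, b, x, z}; in U::=T U Q Q', the suffix after T is nullable, so FOLLOW(T) ⊇ FOLLOW(U) = {$, b, x, z}. Thus FOLLOW(T) = {$, b, x, z}.
FOLLOW(Q'): in Q::=Q' z, Q' is followed by z with FIRST {z}; in Q::=U' Q', the suffix after Q' is empty, so FOLLOW(Q') ⊇ FOLLOW(Q) = {$, b, x, z}; in U::=T U Q Q', the suffix after Q' is empty, so FOLLOW(Q') ⊇ FOLLOW(U) = {$, b, x, z}; in T::=Q' Q' x x (occurrence 1), Q' is followed by Q' x x with FIRST {b, x, z}; in T::=Q' Q' x x (occurrence 2), Q' is followed by x x with FIRST {x}. Thus FOLLOW(Q') = {$, b, x, z}.

{$, b, x, z}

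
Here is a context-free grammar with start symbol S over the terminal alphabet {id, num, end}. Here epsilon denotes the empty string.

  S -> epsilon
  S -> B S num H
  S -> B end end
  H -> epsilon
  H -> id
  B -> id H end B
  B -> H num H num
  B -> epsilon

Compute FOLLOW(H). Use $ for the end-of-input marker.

FIRST(H) = {epsilon, id}
FIRST(B) = {epsilon, id, num}  (via H num H num)
FIRST(S) = {epsilon, end, id, num}  (via B S num H, B end end)
FOLLOW(S) includes $ since S is the start symbol.
FOLLOW(S): in S->B S num H, S is followed by num H with FIRST {num}. Thus FOLLOW(S) = {$, num}.
FOLLOW(H): in S->B S num H, the suffix after H is empty, so FOLLOW(H) ⊇ FOLLOW(S) = {$, num}; in B->id H end B, H is followed by end B with FIRST {end}; in B->H num H num (occurrence 1), H is followed by num H num with FIRST {num}; in B->H num H num (occurrence 2), H is followed by num with FIRST {num}. Thus FOLLOW(H) = {$, end, num}.
FOLLOW(B): in S->B S num H, B is followed by S num H with FIRST {end, id, num}; in S->B end end, B is followed by end end with FIRST {end}; in B->id H end B, the suffix after B is empty (adds nothing new). Thus FOLLOW(B) = {end, id, num}.

{$, end, num}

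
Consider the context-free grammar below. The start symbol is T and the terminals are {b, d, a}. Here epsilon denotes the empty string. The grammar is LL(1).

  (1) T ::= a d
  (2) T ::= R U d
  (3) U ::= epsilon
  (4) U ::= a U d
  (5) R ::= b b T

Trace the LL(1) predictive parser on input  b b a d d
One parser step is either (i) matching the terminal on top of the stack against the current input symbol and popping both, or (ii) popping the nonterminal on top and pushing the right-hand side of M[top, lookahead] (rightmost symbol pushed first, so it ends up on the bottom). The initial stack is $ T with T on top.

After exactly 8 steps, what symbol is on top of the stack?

d

step 1: stack=$ T  input=b b a d d $  — expand T ::= R U d
step 2: stack=$ d U R  input=b b a d d $  — expand R ::= b b T
step 3: stack=$ d U T b b  input=b b a d d $  — match b
step 4: stack=$ d U T b  input=b a d d $  — match b
step 5: stack=$ d U T  input=a d d $  — expand T ::= a d
step 6: stack=$ d U d a  input=a d d $  — match a
step 7: stack=$ d U d  input=d d $  — match d
step 8: stack=$ d U  input=d $  — expand U ::= epsilon
Stack after step 8: $ d (top = d).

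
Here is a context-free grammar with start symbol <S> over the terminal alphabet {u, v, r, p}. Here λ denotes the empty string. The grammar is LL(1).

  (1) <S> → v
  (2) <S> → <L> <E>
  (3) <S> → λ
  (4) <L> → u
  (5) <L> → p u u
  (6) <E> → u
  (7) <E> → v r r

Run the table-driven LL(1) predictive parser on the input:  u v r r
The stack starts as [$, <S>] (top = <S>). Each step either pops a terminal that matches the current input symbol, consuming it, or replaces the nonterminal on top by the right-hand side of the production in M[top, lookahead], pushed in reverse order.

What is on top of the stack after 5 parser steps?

r

     Stack      Input      Action
  1  $ <S>      u v r r $  expand <S> → <L> <E>
  2  $ <E> <L>  u v r r $  expand <L> → u
  3  $ <E> u    u v r r $  match u
  4  $ <E>      v r r $    expand <E> → v r r
  5  $ r r v    v r r $    match v
Stack after step 5: $ r r (top = r).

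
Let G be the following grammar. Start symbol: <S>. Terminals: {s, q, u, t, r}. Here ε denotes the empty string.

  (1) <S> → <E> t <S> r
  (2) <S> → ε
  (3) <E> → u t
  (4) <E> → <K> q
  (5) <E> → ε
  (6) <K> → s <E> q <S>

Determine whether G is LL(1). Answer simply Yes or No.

FIRST(<S>) = {ε, s, t, u}
FIRST(<E>) = {ε, s, u}
FIRST(<K>) = {s}
FOLLOW(<S>) = {$, q, r}
FOLLOW(<E>) = {q, t}
FOLLOW(<K>) = {q}
Each cell of M receives at most one production.

Yes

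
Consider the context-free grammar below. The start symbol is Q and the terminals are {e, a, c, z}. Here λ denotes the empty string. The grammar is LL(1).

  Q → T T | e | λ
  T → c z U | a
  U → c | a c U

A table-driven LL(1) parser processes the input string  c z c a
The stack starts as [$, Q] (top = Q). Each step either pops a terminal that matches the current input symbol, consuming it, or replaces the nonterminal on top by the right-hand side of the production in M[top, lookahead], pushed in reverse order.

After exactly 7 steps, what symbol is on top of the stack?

a

     Stack      Input      Action
  1  $ Q        c z c a $  expand Q → T T
  2  $ T T      c z c a $  expand T → c z U
  3  $ T U z c  c z c a $  match c
  4  $ T U z    z c a $    match z
  5  $ T U      c a $      expand U → c
  6  $ T c      c a $      match c
  7  $ T        a $        expand T → a
Stack after step 7: $ a (top = a).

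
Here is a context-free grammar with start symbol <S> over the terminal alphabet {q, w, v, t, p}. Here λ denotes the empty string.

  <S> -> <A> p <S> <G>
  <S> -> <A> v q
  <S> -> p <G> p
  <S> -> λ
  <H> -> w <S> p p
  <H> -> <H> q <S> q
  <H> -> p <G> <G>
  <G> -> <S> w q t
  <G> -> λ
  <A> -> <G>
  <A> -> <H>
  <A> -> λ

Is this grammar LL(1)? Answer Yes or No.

FIRST(<S>) = {λ, p, v, w}
FIRST(<H>) = {p, w}
FIRST(<G>) = {λ, p, v, w}
FIRST(<A>) = {λ, p, v, w}
FOLLOW(<S>) = {$, p, q, v, w}
FOLLOW(<H>) = {p, q, v}
FOLLOW(<G>) = {$, p, q, v, w}
FOLLOW(<A>) = {p, v}
Cell M[<A>, p] receives both <A> -> <G> and <A> -> <H> and <A> -> λ — the grammar is not LL(1).

No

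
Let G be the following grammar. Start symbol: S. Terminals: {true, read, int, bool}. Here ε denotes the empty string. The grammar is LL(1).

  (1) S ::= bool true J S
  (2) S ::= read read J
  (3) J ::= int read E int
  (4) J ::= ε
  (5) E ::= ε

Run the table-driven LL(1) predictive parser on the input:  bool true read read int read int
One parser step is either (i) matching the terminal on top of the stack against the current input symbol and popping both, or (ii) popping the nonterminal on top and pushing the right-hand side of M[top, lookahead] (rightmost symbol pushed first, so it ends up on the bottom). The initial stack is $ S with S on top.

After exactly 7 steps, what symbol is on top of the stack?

J

     Stack            Input                               Action
  1  $ S              bool true read read int read int $  expand S ::= bool true J S
  2  $ S J true bool  bool true read read int read int $  match bool
  3  $ S J true       true read read int read int $       match true
  4  $ S J            read read int read int $            expand J ::= ε
  5  $ S              read read int read int $            expand S ::= read read J
  6  $ J read read    read read int read int $            match read
  7  $ J read         read int read int $                 match read
Stack after step 7: $ J (top = J).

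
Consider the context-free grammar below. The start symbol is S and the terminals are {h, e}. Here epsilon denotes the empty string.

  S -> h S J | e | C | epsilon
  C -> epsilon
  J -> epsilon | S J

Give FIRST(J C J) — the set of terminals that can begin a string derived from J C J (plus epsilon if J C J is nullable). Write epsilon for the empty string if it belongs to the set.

{epsilon, e, h}

FIRST(C): from C->epsilon we get {epsilon}. So FIRST(C) = {epsilon}.
FIRST(S): from S->h S J we get {h}; from S->e we get {e}; from S->C we get {epsilon}; from S->epsilon we get {epsilon}. So FIRST(S) = {epsilon, e, h}.
FIRST(J): from J->epsilon we get {epsilon}; from J->S J we get {epsilon, e, h}. So FIRST(J) = {epsilon, e, h}.
FIRST(J C J): take FIRST of each symbol in turn, carrying on past any symbol whose FIRST contains epsilon; result {epsilon, e, h}.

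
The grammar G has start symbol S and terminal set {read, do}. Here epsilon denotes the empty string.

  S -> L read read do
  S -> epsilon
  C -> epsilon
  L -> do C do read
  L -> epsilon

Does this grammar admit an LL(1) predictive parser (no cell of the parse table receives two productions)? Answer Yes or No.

Yes

FIRST(S) = {epsilon, do, read}
FIRST(C) = {epsilon}
FIRST(L) = {epsilon, do}
FOLLOW(S) = {$}
FOLLOW(C) = {do}
FOLLOW(L) = {read}
Each cell of M receives at most one production.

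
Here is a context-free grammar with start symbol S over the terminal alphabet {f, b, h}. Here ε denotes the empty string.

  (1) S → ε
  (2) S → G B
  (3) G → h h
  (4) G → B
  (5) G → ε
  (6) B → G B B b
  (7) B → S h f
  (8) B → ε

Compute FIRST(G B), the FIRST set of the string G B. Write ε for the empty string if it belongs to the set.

FIRST(S) = {ε, b, h}  (via G B)
FIRST(G) = {ε, b, h}  (via B)
FIRST(B) = {ε, b, h}  (via G B B b, S h f)
FIRST(G B): take FIRST of each symbol in turn, carrying on past any symbol whose FIRST contains ε; result {ε, b, h}.

{ε, b, h}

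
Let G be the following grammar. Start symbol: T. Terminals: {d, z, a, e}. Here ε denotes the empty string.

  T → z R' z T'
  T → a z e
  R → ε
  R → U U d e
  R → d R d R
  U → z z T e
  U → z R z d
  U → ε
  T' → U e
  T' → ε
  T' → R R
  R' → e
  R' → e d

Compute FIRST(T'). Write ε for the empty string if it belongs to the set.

{ε, d, e, z}

FIRST(T): from T→z R' z T' we get {z}; from T→a z e we get {a}. So FIRST(T) = {a, z}.
FIRST(U): from U→z z T e we get {z}; from U→z R z d we get {z}; from U→ε we get {ε}. So FIRST(U) = {ε, z}.
FIRST(R'): from R'→e we get {e}; from R'→e d we get {e}. So FIRST(R') = {e}.
FIRST(R): from R→ε we get {ε}; from R→U U d e we get {d, z}; from R→d R d R we get {d}. So FIRST(R) = {ε, d, z}.
FIRST(T'): from T'→U e we get {e, z}; from T'→ε we get {ε}; from T'→R R we get {ε, d, z}. So FIRST(T') = {ε, d, e, z}.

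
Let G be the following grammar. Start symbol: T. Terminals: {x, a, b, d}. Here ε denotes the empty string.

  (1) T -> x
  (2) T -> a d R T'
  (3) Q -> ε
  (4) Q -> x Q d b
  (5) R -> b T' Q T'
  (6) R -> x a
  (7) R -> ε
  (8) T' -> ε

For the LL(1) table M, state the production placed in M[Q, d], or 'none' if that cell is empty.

FIRST(T): from T->x we get {x}; from T->a d R T' we get {a}. So FIRST(T) = {a, x}.
FIRST(Q): from Q->ε we get {ε}; from Q->x Q d b we get {x}. So FIRST(Q) = {ε, x}.
FIRST(R): from R->b T' Q T' we get {b}; from R->x a we get {x}; from R->ε we get {ε}. So FIRST(R) = {ε, b, x}.
FIRST(T'): from T'->ε we get {ε}. So FIRST(T') = {ε}.
FOLLOW(T) includes $ since T is the start symbol.
FOLLOW(R): in T->a d R T', R is followed by T' with FIRST {ε}; in T->a d R T', the suffix after R is nullable, so FOLLOW(R) ⊇ FOLLOW(T) = {$}. Thus FOLLOW(R) = {$}.
FOLLOW(Q): in Q->x Q d b, Q is followed by d b with FIRST {d}; in R->b T' Q T', Q is followed by T' with FIRST {ε}; in R->b T' Q T', the suffix after Q is nullable, so FOLLOW(Q) ⊇ FOLLOW(R) = {$}. Thus FOLLOW(Q) = {$, d}.
For Q -> ε: FIRST(ε) = {ε}, so it goes in M[Q, t] for t ∈ {}; since ε ∈ FIRST, also for every t ∈ FOLLOW(Q) = {$, d}.
For Q -> x Q d b: FIRST(x Q d b) = {x}, so it goes in M[Q, t] for t ∈ {x}.

Q -> ε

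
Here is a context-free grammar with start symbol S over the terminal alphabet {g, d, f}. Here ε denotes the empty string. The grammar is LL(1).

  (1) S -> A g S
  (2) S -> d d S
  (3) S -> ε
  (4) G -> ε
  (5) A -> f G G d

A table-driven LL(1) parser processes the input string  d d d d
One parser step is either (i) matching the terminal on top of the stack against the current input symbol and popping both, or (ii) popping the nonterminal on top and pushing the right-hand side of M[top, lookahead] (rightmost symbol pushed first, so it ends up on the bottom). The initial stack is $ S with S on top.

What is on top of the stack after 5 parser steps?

     Stack    Input      Action
  1  $ S      d d d d $  expand S -> d d S
  2  $ S d d  d d d d $  match d
  3  $ S d    d d d $    match d
  4  $ S      d d $      expand S -> d d S
  5  $ S d d  d d $      match d
Stack after step 5: $ S d (top = d).

d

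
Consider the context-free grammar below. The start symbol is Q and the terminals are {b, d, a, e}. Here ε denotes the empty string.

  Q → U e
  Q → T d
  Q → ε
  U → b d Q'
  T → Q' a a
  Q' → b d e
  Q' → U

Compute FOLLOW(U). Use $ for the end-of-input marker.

{a, e}

FIRST(U) = {b}
FIRST(Q') = {b}  (via U)
FIRST(T) = {b}  (via Q' a a)
FIRST(Q) = {ε, b}  (via U e, T d)
FOLLOW(Q) includes $ since Q is the start symbol.
FOLLOW(Q): Q appears on no right-hand side. Thus FOLLOW(Q) = {$}.
FOLLOW(T): in Q→T d, T is followed by d with FIRST {d}. Thus FOLLOW(T) = {d}.
FOLLOW(U): in Q→U e, U is followed by e with FIRST {e}; in Q'→U, the suffix after U is empty, so FOLLOW(U) ⊇ FOLLOW(Q') = {a, e}. Thus FOLLOW(U) = {a, e}.
FOLLOW(Q'): in U→b d Q', the suffix after Q' is empty, so FOLLOW(Q') ⊇ FOLLOW(U) = {a, e}; in T→Q' a a, Q' is followed by a a with FIRST {a}. Thus FOLLOW(Q') = {a, e}.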